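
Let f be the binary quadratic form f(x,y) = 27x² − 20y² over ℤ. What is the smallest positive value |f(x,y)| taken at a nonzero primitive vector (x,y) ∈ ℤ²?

descent: ρ → (-20,40,7)  [lands on river]
river: ρ → (7,44,-8)
river: ρ → (-8,36,27)
river: ρ → (27,18,-17)
river: ρ → (-17,16,28)
river: ρ → (28,40,-5)
river: ρ → (-5,40,28)
river: ρ → (28,16,-17)
river: ρ → (-17,18,27)
river: ρ → (27,36,-8)
river: ρ → (-8,44,7)
river: ρ → (7,40,-20)
closes: descent 1, river 12
min |a| on river = 5

5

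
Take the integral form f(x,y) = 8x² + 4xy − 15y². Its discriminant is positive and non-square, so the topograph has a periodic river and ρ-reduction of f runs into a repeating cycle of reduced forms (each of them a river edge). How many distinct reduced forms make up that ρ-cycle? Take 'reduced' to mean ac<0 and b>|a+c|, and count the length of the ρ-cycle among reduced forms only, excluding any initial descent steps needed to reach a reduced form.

D = 496, ⌊√D⌋ = 22
descent: ρ → (-15,-4,8)
descent: ρ → (8,20,-3)  [lands on river]
river: ρ → (-3,22,1)
river: ρ → (1,22,-3)
river: ρ → (-3,20,8)
river: ρ → (8,12,-11)
river: ρ → (-11,10,9)
river: ρ → (9,8,-12)
river: ρ → (-12,16,5)
river: ρ → (5,14,-15)
river: ρ → (-15,16,4)
river: ρ → (4,16,-15)
river: ρ → (-15,14,5)
river: ρ → (5,16,-12)
river: ρ → (-12,8,9)
river: ρ → (9,10,-11)
river: ρ → (-11,12,8)
ρ-cycle length = 16 (tail of 2 descent steps not counted)

16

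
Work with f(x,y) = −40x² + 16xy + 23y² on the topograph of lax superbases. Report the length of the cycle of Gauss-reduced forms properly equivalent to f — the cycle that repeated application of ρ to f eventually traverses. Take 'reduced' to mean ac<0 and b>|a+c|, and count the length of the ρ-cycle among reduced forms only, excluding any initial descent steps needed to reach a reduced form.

D = 3936, ⌊√D⌋ = 62
descent: ρ → (23,30,-33)  [lands on river]
river: ρ → (-33,36,20)
river: ρ → (20,44,-25)
river: ρ → (-25,56,8)
river: ρ → (8,56,-25)
river: ρ → (-25,44,20)
river: ρ → (20,36,-33)
river: ρ → (-33,30,23)
river: ρ → (23,62,-1)
river: ρ → (-1,62,23)
ρ-cycle length = 10 (tail of 1 descent step not counted)

10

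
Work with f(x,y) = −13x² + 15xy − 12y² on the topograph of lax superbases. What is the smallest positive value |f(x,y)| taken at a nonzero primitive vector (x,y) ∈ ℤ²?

translate: b→11 (≡-15 mod 26), so (13,-15,12)→(13,11,10)
flip: (13,11,10)→(10,-11,13)
translate: b→9 (≡-11 mod 20), so (10,-11,13)→(10,9,12)
reduced (well bottom): (10,9,12) with a≤c, −a<b≤a
well minimum |f| = |-10| = 10 (negative-definite)

10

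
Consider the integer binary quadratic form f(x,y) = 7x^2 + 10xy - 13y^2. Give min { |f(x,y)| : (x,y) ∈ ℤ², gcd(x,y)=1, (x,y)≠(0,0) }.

river: ρ → (-13,16,4)
river: ρ → (4,16,-13)
river: ρ → (-13,10,7)
river: ρ → (7,18,-5)
river: ρ → (-5,12,16)
river: ρ → (16,20,-1)
river: ρ → (-1,20,16)
river: ρ → (16,12,-5)
river: ρ → (-5,18,7)
river: ρ → (7,10,-13)
closes: descent 0, river 10
min |a| on river = 1

1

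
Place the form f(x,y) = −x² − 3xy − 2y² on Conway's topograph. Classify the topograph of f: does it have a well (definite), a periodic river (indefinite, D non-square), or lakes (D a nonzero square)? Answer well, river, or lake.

D = b²−4ac = (-3)² − 4·(-1)·(-2) = 1
D = 1² is a perfect square ⇒ form factors over ℤ ⇒ lakes

lake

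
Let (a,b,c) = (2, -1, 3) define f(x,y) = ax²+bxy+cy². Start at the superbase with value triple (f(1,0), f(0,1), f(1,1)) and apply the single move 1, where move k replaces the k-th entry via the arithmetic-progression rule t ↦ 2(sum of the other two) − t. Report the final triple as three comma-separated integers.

start (2,3,4) = (f(1,0),f(0,1),f(1,1))
replace slot 1: 2·(3+4) − 2 = 12 → (12,3,4)

12,3,4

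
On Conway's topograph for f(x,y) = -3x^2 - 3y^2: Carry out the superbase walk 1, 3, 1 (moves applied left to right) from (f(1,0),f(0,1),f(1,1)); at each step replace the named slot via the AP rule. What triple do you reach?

start (-3,-3,-6) = (f(1,0),f(0,1),f(1,1))
replace slot 1: 2·((-3)+(-6)) − (-3) = -15 → (-15,-3,-6)
replace slot 3: 2·((-15)+(-3)) − (-6) = -30 → (-15,-3,-30)
replace slot 1: 2·((-3)+(-30)) − (-15) = -51 → (-51,-3,-30)

-51,-3,-30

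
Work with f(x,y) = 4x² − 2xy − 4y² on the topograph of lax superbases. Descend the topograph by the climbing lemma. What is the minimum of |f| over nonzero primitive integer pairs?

descent: ρ → (-4,2,4)  [lands on river]
river: ρ → (4,6,-2)
river: ρ → (-2,6,4)
river: ρ → (4,2,-4)
river: ρ → (-4,6,2)
river: ρ → (2,6,-4)
closes: descent 1, river 6
min |a| on river = 2

2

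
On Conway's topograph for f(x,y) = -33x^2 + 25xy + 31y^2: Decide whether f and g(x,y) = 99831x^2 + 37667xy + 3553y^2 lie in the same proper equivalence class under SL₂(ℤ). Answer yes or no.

D₁ = 4717, D₂ = 4717
river cycle of f (length 16): (31, 37, -27), (-27, 17, 41), (41, 65, -3), (-3, 67, 19), (19, 47, -33), (-33, 19, 33), (33, 47, -19), (-19, 67, 3), (3, 65, -41), (-41, 17, 27), … (6 more)
river cycle of g (length 16): (31, 37, -27), (-27, 17, 41), (41, 65, -3), (-3, 67, 19), (19, 47, -33), (-33, 19, 33), (33, 47, -19), (-19, 67, 3), (3, 65, -41), (-41, 17, 27), … (6 more)
cycles coincide ⇒ equivalent

yes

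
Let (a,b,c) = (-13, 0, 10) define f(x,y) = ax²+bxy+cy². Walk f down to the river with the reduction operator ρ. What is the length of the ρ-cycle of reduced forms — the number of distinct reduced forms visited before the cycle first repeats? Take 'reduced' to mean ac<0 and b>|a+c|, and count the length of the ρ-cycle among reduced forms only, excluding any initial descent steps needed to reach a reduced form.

D = 520, ⌊√D⌋ = 22
descent: ρ → (10,20,-3)  [lands on river]
river: ρ → (-3,22,3)
river: ρ → (3,20,-10)
river: ρ → (-10,20,3)
river: ρ → (3,22,-3)
river: ρ → (-3,20,10)
ρ-cycle length = 6 (tail of 1 descent step not counted)

6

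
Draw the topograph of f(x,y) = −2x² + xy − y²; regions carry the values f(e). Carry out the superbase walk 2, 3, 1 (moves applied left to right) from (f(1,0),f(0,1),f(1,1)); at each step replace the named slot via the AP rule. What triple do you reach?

start (-2,-1,-2) = (f(1,0),f(0,1),f(1,1))
replace slot 2: 2·((-2)+(-2)) − (-1) = -7 → (-2,-7,-2)
replace slot 3: 2·((-2)+(-7)) − (-2) = -16 → (-2,-7,-16)
replace slot 1: 2·((-7)+(-16)) − (-2) = -44 → (-44,-7,-16)

-44,-7,-16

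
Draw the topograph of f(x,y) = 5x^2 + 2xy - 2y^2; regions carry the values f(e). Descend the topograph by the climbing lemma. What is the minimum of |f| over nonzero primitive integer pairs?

descent: ρ → (-2,6,1)  [lands on river]
river: ρ → (1,6,-2)
closes: descent 1, river 2
min |a| on river = 1

1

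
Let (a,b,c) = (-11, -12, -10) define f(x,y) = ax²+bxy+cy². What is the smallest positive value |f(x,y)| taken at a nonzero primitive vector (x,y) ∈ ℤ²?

translate: b→-10 (≡12 mod 22), so (11,12,10)→(11,-10,9)
flip: (11,-10,9)→(9,10,11)
translate: b→-8 (≡10 mod 18), so (9,10,11)→(9,-8,10)
reduced (well bottom): (9,-8,10) with a≤c, −a<b≤a
well minimum |f| = |-9| = 9 (negative-definite)

9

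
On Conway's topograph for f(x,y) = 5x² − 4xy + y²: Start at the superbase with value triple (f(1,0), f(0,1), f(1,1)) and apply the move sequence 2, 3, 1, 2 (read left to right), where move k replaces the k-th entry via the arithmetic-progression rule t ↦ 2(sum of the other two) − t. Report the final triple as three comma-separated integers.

start (5,1,2) = (f(1,0),f(0,1),f(1,1))
replace slot 2: 2·(5+2) − 1 = 13 → (5,13,2)
replace slot 3: 2·(5+13) − 2 = 34 → (5,13,34)
replace slot 1: 2·(13+34) − 5 = 89 → (89,13,34)
replace slot 2: 2·(89+34) − 13 = 233 → (89,233,34)

89,233,34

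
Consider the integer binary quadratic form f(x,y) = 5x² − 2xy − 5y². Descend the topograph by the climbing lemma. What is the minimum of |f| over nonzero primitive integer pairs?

descent: ρ → (-5,2,5)  [lands on river]
river: ρ → (5,8,-2)
river: ρ → (-2,8,5)
river: ρ → (5,2,-5)
river: ρ → (-5,8,2)
river: ρ → (2,8,-5)
closes: descent 1, river 6
min |a| on river = 2

2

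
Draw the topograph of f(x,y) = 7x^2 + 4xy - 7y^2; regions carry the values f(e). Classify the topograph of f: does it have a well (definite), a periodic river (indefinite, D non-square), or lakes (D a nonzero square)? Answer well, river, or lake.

D = b²−4ac = 4² − 4·7·(-7) = 212
D > 0 non-square ⇒ indefinite ⇒ periodic river

river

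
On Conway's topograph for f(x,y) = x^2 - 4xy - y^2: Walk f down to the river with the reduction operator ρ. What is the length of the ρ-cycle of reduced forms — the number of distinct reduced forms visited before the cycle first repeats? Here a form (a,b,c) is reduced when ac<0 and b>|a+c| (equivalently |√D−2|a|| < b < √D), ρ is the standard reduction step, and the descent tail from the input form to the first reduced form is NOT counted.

D = 20, ⌊√D⌋ = 4
descent: ρ → (-1,4,1)  [lands on river]
river: ρ → (1,4,-1)
ρ-cycle length = 2 (tail of 1 descent step not counted)

2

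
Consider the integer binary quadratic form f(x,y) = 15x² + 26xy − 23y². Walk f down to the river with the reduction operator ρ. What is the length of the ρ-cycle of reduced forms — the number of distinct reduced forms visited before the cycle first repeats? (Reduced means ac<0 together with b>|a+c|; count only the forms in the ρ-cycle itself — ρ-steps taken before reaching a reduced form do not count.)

D = 2056, ⌊√D⌋ = 45
river: ρ → (-23,20,18)
river: ρ → (18,16,-25)
river: ρ → (-25,34,9)
river: ρ → (9,38,-17)
river: ρ → (-17,30,17)
river: ρ → (17,38,-9)
river: ρ → (-9,34,25)
river: ρ → (25,16,-18)
river: ρ → (-18,20,23)
river: ρ → (23,26,-15)
river: ρ → (-15,34,15)
river: ρ → (15,26,-23)
ρ-cycle length = 12 (tail of 0 descent steps not counted)

12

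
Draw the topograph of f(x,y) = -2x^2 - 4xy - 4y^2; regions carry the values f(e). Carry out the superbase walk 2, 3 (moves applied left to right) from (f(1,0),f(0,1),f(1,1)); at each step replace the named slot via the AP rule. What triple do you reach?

start (-2,-4,-10) = (f(1,0),f(0,1),f(1,1))
replace slot 2: 2·((-2)+(-10)) − (-4) = -20 → (-2,-20,-10)
replace slot 3: 2·((-2)+(-20)) − (-10) = -34 → (-2,-20,-34)

-2,-20,-34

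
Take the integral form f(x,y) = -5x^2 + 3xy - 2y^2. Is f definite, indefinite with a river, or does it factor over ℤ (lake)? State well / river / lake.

D = b²−4ac = 3² − 4·(-5)·(-2) = -31
D < 0 ⇒ definite ⇒ every region one sign ⇒ single well

well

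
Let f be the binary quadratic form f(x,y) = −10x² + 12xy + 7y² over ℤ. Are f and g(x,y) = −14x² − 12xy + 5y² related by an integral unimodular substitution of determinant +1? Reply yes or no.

D₁ = 424, D₂ = 424
river cycle of f (length 18): (7, 16, -6), (-6, 20, 1), (1, 20, -6), (-6, 16, 7), (7, 12, -10), (-10, 8, 9), (9, 10, -9), (-9, 8, 10), (10, 12, -7), (-7, 16, 6), … (8 more)
river cycle of g (length 14): (5, 12, -14), (-14, 16, 3), (3, 20, -2), (-2, 20, 3), (3, 16, -14), (-14, 12, 5), (5, 18, -5), (-5, 12, 14), (14, 16, -3), (-3, 20, 2), … (4 more)
cycles differ ⇒ inequivalent

no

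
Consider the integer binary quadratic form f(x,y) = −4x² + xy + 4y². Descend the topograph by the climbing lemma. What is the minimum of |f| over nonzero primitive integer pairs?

river: ρ → (4,7,-1)
river: ρ → (-1,7,4)
river: ρ → (4,1,-4)
river: ρ → (-4,7,1)
river: ρ → (1,7,-4)
river: ρ → (-4,1,4)
closes: descent 0, river 6
min |a| on river = 1

1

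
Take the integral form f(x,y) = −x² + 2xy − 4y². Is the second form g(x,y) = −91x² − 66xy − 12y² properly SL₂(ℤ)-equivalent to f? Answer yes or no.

D₁ = -12, D₂ = -12
f is negative-definite; reduce −f:
−f: translate: b→0 (≡-2 mod 2), so (1,-2,4)→(1,0,3)
−f: reduced (well bottom): (1,0,3) with a≤c, −a<b≤a
flip sign back: reduced form of f is (-1,0,-3)
g is negative-definite; reduce −g:
−g: flip: (91,66,12)→(12,-66,91)
−g: translate: b→6 (≡-66 mod 24), so (12,-66,91)→(12,6,1)
−g: flip: (12,6,1)→(1,-6,12)
−g: translate: b→0 (≡-6 mod 2), so (1,-6,12)→(1,0,3)
−g: reduced (well bottom): (1,0,3) with a≤c, −a<b≤a
flip sign back: reduced form of g is (-1,0,-3)
reduced forms (-1, 0, -3) vs (-1, 0, -3) ⇒ equivalent

yes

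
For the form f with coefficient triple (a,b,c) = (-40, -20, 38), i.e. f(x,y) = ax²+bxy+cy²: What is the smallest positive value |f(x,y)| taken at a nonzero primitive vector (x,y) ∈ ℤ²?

descent: ρ → (38,20,-40)  [lands on river]
river: ρ → (-40,60,18)
river: ρ → (18,48,-58)
river: ρ → (-58,68,8)
river: ρ → (8,76,-22)
river: ρ → (-22,56,38)
closes: descent 1, river 6
min |a| on river = 8

8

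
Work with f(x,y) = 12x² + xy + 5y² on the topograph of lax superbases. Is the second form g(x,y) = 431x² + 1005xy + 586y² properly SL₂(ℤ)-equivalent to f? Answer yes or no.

D₁ = -239, D₂ = -239
f: flip: (12,1,5)→(5,-1,12)
f: reduced (well bottom): (5,-1,12) with a≤c, −a<b≤a
g: translate: b→143 (≡1005 mod 862), so (431,1005,586)→(431,143,12)
g: flip: (431,143,12)→(12,-143,431)
g: translate: b→1 (≡-143 mod 24), so (12,-143,431)→(12,1,5)
g: flip: (12,1,5)→(5,-1,12)
g: reduced (well bottom): (5,-1,12) with a≤c, −a<b≤a
reduced forms (5, -1, 12) vs (5, -1, 12) ⇒ equivalent

yes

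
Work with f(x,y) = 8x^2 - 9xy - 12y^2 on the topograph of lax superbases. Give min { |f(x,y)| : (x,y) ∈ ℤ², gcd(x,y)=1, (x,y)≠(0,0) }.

descent: ρ → (-12,9,8)  [lands on river]
river: ρ → (8,7,-13)
river: ρ → (-13,19,2)
river: ρ → (2,21,-3)
river: ρ → (-3,21,2)
river: ρ → (2,19,-13)
river: ρ → (-13,7,8)
river: ρ → (8,9,-12)
river: ρ → (-12,15,5)
river: ρ → (5,15,-12)
closes: descent 1, river 10
min |a| on river = 2

2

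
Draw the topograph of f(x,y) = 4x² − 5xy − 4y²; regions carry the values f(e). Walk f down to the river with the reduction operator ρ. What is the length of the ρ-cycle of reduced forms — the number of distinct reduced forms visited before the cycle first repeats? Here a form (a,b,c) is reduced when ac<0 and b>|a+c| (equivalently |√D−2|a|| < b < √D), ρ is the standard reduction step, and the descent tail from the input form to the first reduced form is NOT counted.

D = 89, ⌊√D⌋ = 9
descent: ρ → (-4,5,4)  [lands on river]
river: ρ → (4,3,-5)
river: ρ → (-5,7,2)
river: ρ → (2,9,-1)
river: ρ → (-1,9,2)
river: ρ → (2,7,-5)
river: ρ → (-5,3,4)
river: ρ → (4,5,-4)
river: ρ → (-4,3,5)
river: ρ → (5,7,-2)
river: ρ → (-2,9,1)
river: ρ → (1,9,-2)
river: ρ → (-2,7,5)
river: ρ → (5,3,-4)
ρ-cycle length = 14 (tail of 1 descent step not counted)

14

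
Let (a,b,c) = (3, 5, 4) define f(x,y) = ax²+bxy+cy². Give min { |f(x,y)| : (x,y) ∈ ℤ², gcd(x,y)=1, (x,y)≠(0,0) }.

translate: b→-1 (≡5 mod 6), so (3,5,4)→(3,-1,2)
flip: (3,-1,2)→(2,1,3)
reduced (well bottom): (2,1,3) with a≤c, −a<b≤a
well minimum = a = 2

2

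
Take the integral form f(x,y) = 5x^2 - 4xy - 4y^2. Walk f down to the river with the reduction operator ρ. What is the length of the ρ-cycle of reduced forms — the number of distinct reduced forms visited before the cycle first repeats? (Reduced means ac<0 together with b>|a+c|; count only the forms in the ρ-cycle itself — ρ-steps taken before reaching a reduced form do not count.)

D = 96, ⌊√D⌋ = 9
descent: ρ → (-4,4,5)  [lands on river]
river: ρ → (5,6,-3)
river: ρ → (-3,6,5)
river: ρ → (5,4,-4)
ρ-cycle length = 4 (tail of 1 descent step not counted)

4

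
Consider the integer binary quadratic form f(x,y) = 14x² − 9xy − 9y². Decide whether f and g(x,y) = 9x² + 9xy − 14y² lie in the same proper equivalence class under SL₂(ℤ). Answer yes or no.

D₁ = 585, D₂ = 585
river cycle of f (length 12): (-9, 9, 14), (14, 19, -4), (-4, 21, 9), (9, 15, -10), (-10, 5, 14), (14, 23, -1), (-1, 23, 14), (14, 5, -10), (-10, 15, 9), (9, 21, -4), … (2 more)
river cycle of g (length 12): (-14, 19, 4), (4, 21, -9), (-9, 15, 10), (10, 5, -14), (-14, 23, 1), (1, 23, -14), (-14, 5, 10), (10, 15, -9), (-9, 21, 4), (4, 19, -14), … (2 more)
cycles differ ⇒ inequivalent

no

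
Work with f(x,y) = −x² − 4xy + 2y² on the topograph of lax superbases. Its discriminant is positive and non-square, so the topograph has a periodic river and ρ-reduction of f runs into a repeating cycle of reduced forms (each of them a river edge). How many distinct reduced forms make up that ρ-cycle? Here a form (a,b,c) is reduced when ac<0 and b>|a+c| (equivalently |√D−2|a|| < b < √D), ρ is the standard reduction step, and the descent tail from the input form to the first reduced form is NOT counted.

D = 24, ⌊√D⌋ = 4
descent: ρ → (2,4,-1)  [lands on river]
river: ρ → (-1,4,2)
ρ-cycle length = 2 (tail of 1 descent step not counted)

2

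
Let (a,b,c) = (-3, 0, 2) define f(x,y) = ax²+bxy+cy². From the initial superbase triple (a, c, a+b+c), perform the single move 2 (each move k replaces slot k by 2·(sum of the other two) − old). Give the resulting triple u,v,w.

start (-3,2,-1) = (f(1,0),f(0,1),f(1,1))
replace slot 2: 2·((-3)+(-1)) − 2 = -10 → (-3,-10,-1)

-3,-10,-1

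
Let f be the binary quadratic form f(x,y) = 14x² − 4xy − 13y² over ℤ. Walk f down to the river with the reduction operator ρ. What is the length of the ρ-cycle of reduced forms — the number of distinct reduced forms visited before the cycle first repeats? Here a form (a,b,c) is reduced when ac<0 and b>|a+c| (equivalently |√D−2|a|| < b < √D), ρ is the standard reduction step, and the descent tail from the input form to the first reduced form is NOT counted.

D = 744, ⌊√D⌋ = 27
descent: ρ → (-13,4,14)  [lands on river]
river: ρ → (14,24,-3)
river: ρ → (-3,24,14)
river: ρ → (14,4,-13)
river: ρ → (-13,22,5)
river: ρ → (5,18,-21)
river: ρ → (-21,24,2)
river: ρ → (2,24,-21)
river: ρ → (-21,18,5)
river: ρ → (5,22,-13)
ρ-cycle length = 10 (tail of 1 descent step not counted)

10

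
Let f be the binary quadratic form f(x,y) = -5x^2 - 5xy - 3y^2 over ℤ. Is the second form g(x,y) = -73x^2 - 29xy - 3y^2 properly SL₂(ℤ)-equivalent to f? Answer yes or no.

D₁ = -35, D₂ = -35
f is negative-definite; reduce −f:
−f: flip: (5,5,3)→(3,-5,5)
−f: translate: b→1 (≡-5 mod 6), so (3,-5,5)→(3,1,3)
−f: reduced (well bottom): (3,1,3) with a≤c, −a<b≤a
flip sign back: reduced form of f is (-3,-1,-3)
g is negative-definite; reduce −g:
−g: flip: (73,29,3)→(3,-29,73)
−g: translate: b→1 (≡-29 mod 6), so (3,-29,73)→(3,1,3)
−g: reduced (well bottom): (3,1,3) with a≤c, −a<b≤a
flip sign back: reduced form of g is (-3,-1,-3)
reduced forms (-3, -1, -3) vs (-3, -1, -3) ⇒ equivalent

yes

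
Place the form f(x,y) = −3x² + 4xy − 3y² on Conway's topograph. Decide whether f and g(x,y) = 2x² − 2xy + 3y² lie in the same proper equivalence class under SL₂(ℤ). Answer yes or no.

D₁ = -20, D₂ = -20
f is negative-definite; reduce −f:
−f: translate: b→2 (≡-4 mod 6), so (3,-4,3)→(3,2,2)
−f: flip: (3,2,2)→(2,-2,3)
−f: translate: b→2 (≡-2 mod 4), so (2,-2,3)→(2,2,3)
−f: reduced (well bottom): (2,2,3) with a≤c, −a<b≤a
flip sign back: reduced form of f is (-2,-2,-3)
g: translate: b→2 (≡-2 mod 4), so (2,-2,3)→(2,2,3)
g: reduced (well bottom): (2,2,3) with a≤c, −a<b≤a
reduced forms (-2, -2, -3) vs (2, 2, 3) ⇒ inequivalent

no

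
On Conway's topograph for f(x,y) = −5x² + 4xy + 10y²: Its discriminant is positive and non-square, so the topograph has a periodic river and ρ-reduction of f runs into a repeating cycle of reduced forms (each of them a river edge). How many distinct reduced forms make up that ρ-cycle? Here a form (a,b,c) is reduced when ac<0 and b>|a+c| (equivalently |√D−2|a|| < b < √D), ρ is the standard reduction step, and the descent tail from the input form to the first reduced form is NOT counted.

D = 216, ⌊√D⌋ = 14
descent: ρ → (10,-4,-5)
descent: ρ → (-5,14,1)  [lands on river]
river: ρ → (1,14,-5)
river: ρ → (-5,6,9)
river: ρ → (9,12,-2)
river: ρ → (-2,12,9)
river: ρ → (9,6,-5)
ρ-cycle length = 6 (tail of 2 descent steps not counted)

6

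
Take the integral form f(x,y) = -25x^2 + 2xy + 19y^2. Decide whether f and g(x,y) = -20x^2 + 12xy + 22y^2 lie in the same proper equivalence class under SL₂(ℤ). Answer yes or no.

D₁ = 1904, D₂ = 1904
river cycle of f (length 8): (19, 36, -8), (-8, 28, 35), (35, 42, -1), (-1, 42, 35), (35, 28, -8), (-8, 36, 19), (19, 40, -4), (-4, 40, 19)
river cycle of g (length 8): (22, 32, -10), (-10, 28, 28), (28, 28, -10), (-10, 32, 22), (22, 12, -20), (-20, 28, 14), (14, 28, -20), (-20, 12, 22)
cycles differ ⇒ inequivalent

no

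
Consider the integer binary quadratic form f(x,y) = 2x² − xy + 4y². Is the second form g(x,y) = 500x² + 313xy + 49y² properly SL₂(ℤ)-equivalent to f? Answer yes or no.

D₁ = -31, D₂ = -31
f: reduced (well bottom): (2,-1,4) with a≤c, −a<b≤a
g: flip: (500,313,49)→(49,-313,500)
g: translate: b→-19 (≡-313 mod 98), so (49,-313,500)→(49,-19,2)
g: flip: (49,-19,2)→(2,19,49)
g: translate: b→-1 (≡19 mod 4), so (2,19,49)→(2,-1,4)
g: reduced (well bottom): (2,-1,4) with a≤c, −a<b≤a
reduced forms (2, -1, 4) vs (2, -1, 4) ⇒ equivalent

yes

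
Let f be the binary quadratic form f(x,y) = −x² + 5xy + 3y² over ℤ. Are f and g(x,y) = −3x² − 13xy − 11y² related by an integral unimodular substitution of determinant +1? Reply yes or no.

D₁ = 37, D₂ = 37
river cycle of f (length 6): (3, 1, -3), (-3, 5, 1), (1, 5, -3), (-3, 1, 3), (3, 5, -1), (-1, 5, 3)
river cycle of g (length 6): (-1, 5, 3), (3, 1, -3), (-3, 5, 1), (1, 5, -3), (-3, 1, 3), (3, 5, -1)
cycles coincide ⇒ equivalent

yes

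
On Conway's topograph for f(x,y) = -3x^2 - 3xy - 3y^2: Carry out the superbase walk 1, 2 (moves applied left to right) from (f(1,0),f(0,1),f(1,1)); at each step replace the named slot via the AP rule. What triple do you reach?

start (-3,-3,-9) = (f(1,0),f(0,1),f(1,1))
replace slot 1: 2·((-3)+(-9)) − (-3) = -21 → (-21,-3,-9)
replace slot 2: 2·((-21)+(-9)) − (-3) = -57 → (-21,-57,-9)

-21,-57,-9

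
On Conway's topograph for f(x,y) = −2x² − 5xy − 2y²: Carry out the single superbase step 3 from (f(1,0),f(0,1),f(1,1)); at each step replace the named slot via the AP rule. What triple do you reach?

start (-2,-2,-9) = (f(1,0),f(0,1),f(1,1))
replace slot 3: 2·((-2)+(-2)) − (-9) = 1 → (-2,-2,1)

-2,-2,1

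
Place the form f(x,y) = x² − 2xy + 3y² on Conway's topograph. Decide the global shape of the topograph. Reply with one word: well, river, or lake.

D = b²−4ac = (-2)² − 4·1·3 = -8
D < 0 ⇒ definite ⇒ every region one sign ⇒ single well

well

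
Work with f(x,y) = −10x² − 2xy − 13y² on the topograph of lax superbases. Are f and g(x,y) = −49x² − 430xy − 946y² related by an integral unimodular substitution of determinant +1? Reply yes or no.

D₁ = -516, D₂ = -516
f is negative-definite; reduce −f:
−f: reduced (well bottom): (10,2,13) with a≤c, −a<b≤a
flip sign back: reduced form of f is (-10,-2,-13)
g is negative-definite; reduce −g:
−g: translate: b→38 (≡430 mod 98), so (49,430,946)→(49,38,10)
−g: flip: (49,38,10)→(10,-38,49)
−g: translate: b→2 (≡-38 mod 20), so (10,-38,49)→(10,2,13)
−g: reduced (well bottom): (10,2,13) with a≤c, −a<b≤a
flip sign back: reduced form of g is (-10,-2,-13)
reduced forms (-10, -2, -13) vs (-10, -2, -13) ⇒ equivalent

yes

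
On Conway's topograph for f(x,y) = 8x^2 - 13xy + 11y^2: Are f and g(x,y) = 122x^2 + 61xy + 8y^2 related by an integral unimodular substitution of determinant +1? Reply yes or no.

D₁ = -183, D₂ = -183
f: translate: b→3 (≡-13 mod 16), so (8,-13,11)→(8,3,6)
f: flip: (8,3,6)→(6,-3,8)
f: reduced (well bottom): (6,-3,8) with a≤c, −a<b≤a
g: flip: (122,61,8)→(8,-61,122)
g: translate: b→3 (≡-61 mod 16), so (8,-61,122)→(8,3,6)
g: flip: (8,3,6)→(6,-3,8)
g: reduced (well bottom): (6,-3,8) with a≤c, −a<b≤a
reduced forms (6, -3, 8) vs (6, -3, 8) ⇒ equivalent

yes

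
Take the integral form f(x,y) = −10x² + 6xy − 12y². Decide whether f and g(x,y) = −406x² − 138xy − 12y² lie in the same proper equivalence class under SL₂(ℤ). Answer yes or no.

D₁ = -444, D₂ = -444
f is negative-definite; reduce −f:
−f: reduced (well bottom): (10,-6,12) with a≤c, −a<b≤a
flip sign back: reduced form of f is (-10,6,-12)
g is negative-definite; reduce −g:
−g: flip: (406,138,12)→(12,-138,406)
−g: translate: b→6 (≡-138 mod 24), so (12,-138,406)→(12,6,10)
−g: flip: (12,6,10)→(10,-6,12)
−g: reduced (well bottom): (10,-6,12) with a≤c, −a<b≤a
flip sign back: reduced form of g is (-10,6,-12)
reduced forms (-10, 6, -12) vs (-10, 6, -12) ⇒ equivalent

yes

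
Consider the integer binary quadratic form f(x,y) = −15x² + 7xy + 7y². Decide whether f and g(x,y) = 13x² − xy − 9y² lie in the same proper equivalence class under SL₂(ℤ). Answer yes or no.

D₁ = 469, D₂ = 469
river cycle of f (length 2): (7, 21, -1), (-1, 21, 7)
river cycle of g (length 4): (-9, 19, 3), (3, 17, -15), (-15, 13, 5), (5, 17, -9)
cycles differ ⇒ inequivalent

no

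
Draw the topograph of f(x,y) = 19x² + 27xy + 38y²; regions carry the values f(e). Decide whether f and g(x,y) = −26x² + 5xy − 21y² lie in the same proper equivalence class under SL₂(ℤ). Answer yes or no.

D₁ = -2159, D₂ = -2159
f: translate: b→-11 (≡27 mod 38), so (19,27,38)→(19,-11,30)
f: reduced (well bottom): (19,-11,30) with a≤c, −a<b≤a
g is negative-definite; reduce −g:
−g: flip: (26,-5,21)→(21,5,26)
−g: reduced (well bottom): (21,5,26) with a≤c, −a<b≤a
flip sign back: reduced form of g is (-21,-5,-26)
reduced forms (19, -11, 30) vs (-21, -5, -26) ⇒ inequivalent

no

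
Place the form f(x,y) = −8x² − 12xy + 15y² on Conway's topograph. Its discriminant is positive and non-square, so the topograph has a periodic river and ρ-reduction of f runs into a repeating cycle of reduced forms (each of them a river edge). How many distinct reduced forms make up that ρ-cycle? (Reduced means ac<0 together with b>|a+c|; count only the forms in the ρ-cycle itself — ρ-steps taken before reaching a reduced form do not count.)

D = 624, ⌊√D⌋ = 24
descent: ρ → (15,12,-8)  [lands on river]
river: ρ → (-8,20,7)
river: ρ → (7,22,-5)
river: ρ → (-5,18,15)
ρ-cycle length = 4 (tail of 1 descent step not counted)

4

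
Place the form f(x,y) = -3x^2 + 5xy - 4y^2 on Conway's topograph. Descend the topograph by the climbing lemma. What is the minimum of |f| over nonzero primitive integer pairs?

translate: b→1 (≡-5 mod 6), so (3,-5,4)→(3,1,2)
flip: (3,1,2)→(2,-1,3)
reduced (well bottom): (2,-1,3) with a≤c, −a<b≤a
well minimum |f| = |-2| = 2 (negative-definite)

2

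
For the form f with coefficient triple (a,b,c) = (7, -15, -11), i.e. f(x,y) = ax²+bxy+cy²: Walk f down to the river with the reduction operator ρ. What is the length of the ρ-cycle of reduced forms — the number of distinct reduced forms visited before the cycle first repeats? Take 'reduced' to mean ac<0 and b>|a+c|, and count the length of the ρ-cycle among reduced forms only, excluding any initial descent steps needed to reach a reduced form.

D = 533, ⌊√D⌋ = 23
descent: ρ → (-11,15,7)  [lands on river]
river: ρ → (7,13,-13)
river: ρ → (-13,13,7)
river: ρ → (7,15,-11)
river: ρ → (-11,7,11)
river: ρ → (11,15,-7)
river: ρ → (-7,13,13)
river: ρ → (13,13,-7)
river: ρ → (-7,15,11)
river: ρ → (11,7,-11)
ρ-cycle length = 10 (tail of 1 descent step not counted)

10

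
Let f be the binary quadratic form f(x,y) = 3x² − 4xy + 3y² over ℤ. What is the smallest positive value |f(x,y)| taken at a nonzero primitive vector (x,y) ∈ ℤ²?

translate: b→2 (≡-4 mod 6), so (3,-4,3)→(3,2,2)
flip: (3,2,2)→(2,-2,3)
translate: b→2 (≡-2 mod 4), so (2,-2,3)→(2,2,3)
reduced (well bottom): (2,2,3) with a≤c, −a<b≤a
well minimum = a = 2

2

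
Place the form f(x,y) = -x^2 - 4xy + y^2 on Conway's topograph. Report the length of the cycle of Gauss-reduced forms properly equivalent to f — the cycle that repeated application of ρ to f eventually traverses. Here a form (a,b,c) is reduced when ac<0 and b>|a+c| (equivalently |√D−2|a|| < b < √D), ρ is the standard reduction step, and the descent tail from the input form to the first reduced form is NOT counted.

D = 20, ⌊√D⌋ = 4
descent: ρ → (1,4,-1)  [lands on river]
river: ρ → (-1,4,1)
ρ-cycle length = 2 (tail of 1 descent step not counted)

2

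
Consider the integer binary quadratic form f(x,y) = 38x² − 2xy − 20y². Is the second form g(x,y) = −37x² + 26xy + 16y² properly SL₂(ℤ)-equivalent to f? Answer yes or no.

D₁ = 3044, D₂ = 3044
river cycle of f (length 10): (-20, 42, 16), (16, 54, -2), (-2, 54, 16), (16, 42, -20), (-20, 38, 20), (20, 42, -16), (-16, 54, 2), (2, 54, -16), (-16, 42, 20), (20, 38, -20)
river cycle of g (length 14): (16, 38, -25), (-25, 12, 29), (29, 46, -8), (-8, 50, 17), (17, 52, -5), (-5, 48, 37), (37, 26, -16), (-16, 38, 25), (25, 12, -29), (-29, 46, 8), … (4 more)
cycles differ ⇒ inequivalent

no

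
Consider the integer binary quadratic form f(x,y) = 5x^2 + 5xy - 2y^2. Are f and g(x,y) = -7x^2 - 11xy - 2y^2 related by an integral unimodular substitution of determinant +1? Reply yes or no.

D₁ = 65, D₂ = 65
river cycle of f (length 6): (-2, 7, 2), (2, 5, -5), (-5, 5, 2), (2, 7, -2), (-2, 5, 5), (5, 5, -2)
river cycle of g (length 6): (-2, 7, 2), (2, 5, -5), (-5, 5, 2), (2, 7, -2), (-2, 5, 5), (5, 5, -2)
cycles coincide ⇒ equivalent

yes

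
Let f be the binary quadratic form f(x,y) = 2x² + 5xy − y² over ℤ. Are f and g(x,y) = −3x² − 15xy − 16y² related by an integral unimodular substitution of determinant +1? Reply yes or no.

D₁ = 33, D₂ = 33
river cycle of f (length 4): (-1, 5, 2), (2, 3, -3), (-3, 3, 2), (2, 5, -1)
river cycle of g (length 4): (-3, 3, 2), (2, 5, -1), (-1, 5, 2), (2, 3, -3)
cycles coincide ⇒ equivalent

yes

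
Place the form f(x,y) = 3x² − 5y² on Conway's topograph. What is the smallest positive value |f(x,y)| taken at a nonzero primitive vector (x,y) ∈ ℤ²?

descent: ρ → (-5,0,3)
descent: ρ → (3,6,-2)  [lands on river]
river: ρ → (-2,6,3)
closes: descent 2, river 2
min |a| on river = 2

2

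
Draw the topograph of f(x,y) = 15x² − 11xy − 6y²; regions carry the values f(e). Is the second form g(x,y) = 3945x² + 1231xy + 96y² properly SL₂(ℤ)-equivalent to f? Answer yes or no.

D₁ = 481, D₂ = 481
river cycle of f (length 26): (-6, 11, 15), (15, 19, -2), (-2, 21, 5), (5, 19, -6), (-6, 17, 8), (8, 15, -8), (-8, 17, 6), (6, 19, -5), (-5, 21, 2), (2, 19, -15), … (16 more)
river cycle of g (length 26): (15, 19, -2), (-2, 21, 5), (5, 19, -6), (-6, 17, 8), (8, 15, -8), (-8, 17, 6), (6, 19, -5), (-5, 21, 2), (2, 19, -15), (-15, 11, 6), … (16 more)
cycles coincide ⇒ equivalent

yes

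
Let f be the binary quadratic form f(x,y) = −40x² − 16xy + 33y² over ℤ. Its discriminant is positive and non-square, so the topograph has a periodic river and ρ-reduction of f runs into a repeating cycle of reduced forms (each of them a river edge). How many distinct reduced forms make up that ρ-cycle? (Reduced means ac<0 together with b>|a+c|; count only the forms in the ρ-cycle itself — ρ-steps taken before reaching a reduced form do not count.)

D = 5536, ⌊√D⌋ = 74
descent: ρ → (33,16,-40)  [lands on river]
river: ρ → (-40,64,9)
river: ρ → (9,62,-47)
river: ρ → (-47,32,24)
river: ρ → (24,64,-15)
river: ρ → (-15,56,40)
river: ρ → (40,24,-31)
river: ρ → (-31,38,33)
river: ρ → (33,28,-36)
river: ρ → (-36,44,25)
river: ρ → (25,56,-24)
river: ρ → (-24,40,41)
river: ρ → (41,42,-23)
river: ρ → (-23,50,33)
ρ-cycle length = 14 (tail of 1 descent step not counted)

14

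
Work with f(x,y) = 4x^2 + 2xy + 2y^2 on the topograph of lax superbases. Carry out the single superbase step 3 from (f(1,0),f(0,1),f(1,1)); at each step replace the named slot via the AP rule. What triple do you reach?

start (4,2,8) = (f(1,0),f(0,1),f(1,1))
replace slot 3: 2·(4+2) − 8 = 4 → (4,2,4)

4,2,4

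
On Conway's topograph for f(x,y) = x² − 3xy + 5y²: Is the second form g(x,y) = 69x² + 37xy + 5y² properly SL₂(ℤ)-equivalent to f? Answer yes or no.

D₁ = -11, D₂ = -11
f: translate: b→1 (≡-3 mod 2), so (1,-3,5)→(1,1,3)
f: reduced (well bottom): (1,1,3) with a≤c, −a<b≤a
g: flip: (69,37,5)→(5,-37,69)
g: translate: b→3 (≡-37 mod 10), so (5,-37,69)→(5,3,1)
g: flip: (5,3,1)→(1,-3,5)
g: translate: b→1 (≡-3 mod 2), so (1,-3,5)→(1,1,3)
g: reduced (well bottom): (1,1,3) with a≤c, −a<b≤a
reduced forms (1, 1, 3) vs (1, 1, 3) ⇒ equivalent

yes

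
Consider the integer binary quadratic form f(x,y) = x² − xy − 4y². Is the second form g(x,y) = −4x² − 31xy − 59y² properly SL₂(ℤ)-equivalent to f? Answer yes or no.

D₁ = 17, D₂ = 17
river cycle of f (length 6): (1, 3, -2), (-2, 1, 2), (2, 3, -1), (-1, 3, 2), (2, 1, -2), (-2, 3, 1)
river cycle of g (length 6): (1, 3, -2), (-2, 1, 2), (2, 3, -1), (-1, 3, 2), (2, 1, -2), (-2, 3, 1)
cycles coincide ⇒ equivalent

yes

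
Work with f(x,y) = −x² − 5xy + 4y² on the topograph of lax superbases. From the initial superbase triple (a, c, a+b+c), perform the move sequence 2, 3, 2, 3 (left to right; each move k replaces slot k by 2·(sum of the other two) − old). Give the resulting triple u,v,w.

start (-1,4,-2) = (f(1,0),f(0,1),f(1,1))
replace slot 2: 2·((-1)+(-2)) − 4 = -10 → (-1,-10,-2)
replace slot 3: 2·((-1)+(-10)) − (-2) = -20 → (-1,-10,-20)
replace slot 2: 2·((-1)+(-20)) − (-10) = -32 → (-1,-32,-20)
replace slot 3: 2·((-1)+(-32)) − (-20) = -46 → (-1,-32,-46)

-1,-32,-46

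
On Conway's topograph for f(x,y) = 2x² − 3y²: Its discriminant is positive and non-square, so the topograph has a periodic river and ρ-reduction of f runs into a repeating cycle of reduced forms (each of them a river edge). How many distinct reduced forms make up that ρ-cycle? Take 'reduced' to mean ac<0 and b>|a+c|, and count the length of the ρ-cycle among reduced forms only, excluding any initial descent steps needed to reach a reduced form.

D = 24, ⌊√D⌋ = 4
descent: ρ → (-3,0,2)
descent: ρ → (2,4,-1)  [lands on river]
river: ρ → (-1,4,2)
ρ-cycle length = 2 (tail of 2 descent steps not counted)

2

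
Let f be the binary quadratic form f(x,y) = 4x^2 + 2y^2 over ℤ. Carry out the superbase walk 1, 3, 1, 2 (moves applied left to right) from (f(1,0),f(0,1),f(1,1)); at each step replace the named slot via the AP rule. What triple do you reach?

start (4,2,6) = (f(1,0),f(0,1),f(1,1))
replace slot 1: 2·(2+6) − 4 = 12 → (12,2,6)
replace slot 3: 2·(12+2) − 6 = 22 → (12,2,22)
replace slot 1: 2·(2+22) − 12 = 36 → (36,2,22)
replace slot 2: 2·(36+22) − 2 = 114 → (36,114,22)

36,114,22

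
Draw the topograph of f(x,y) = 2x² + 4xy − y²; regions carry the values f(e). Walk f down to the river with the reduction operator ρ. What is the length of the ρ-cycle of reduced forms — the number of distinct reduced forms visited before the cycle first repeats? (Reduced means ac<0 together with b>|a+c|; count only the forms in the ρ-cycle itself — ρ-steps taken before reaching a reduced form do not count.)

D = 24, ⌊√D⌋ = 4
river: ρ → (-1,4,2)
river: ρ → (2,4,-1)
ρ-cycle length = 2 (tail of 0 descent steps not counted)

2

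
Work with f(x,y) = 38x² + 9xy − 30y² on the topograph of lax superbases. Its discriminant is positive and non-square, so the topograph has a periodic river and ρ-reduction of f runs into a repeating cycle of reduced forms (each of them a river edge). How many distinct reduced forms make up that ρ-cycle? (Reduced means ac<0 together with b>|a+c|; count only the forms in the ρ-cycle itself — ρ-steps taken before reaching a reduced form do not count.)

D = 4641, ⌊√D⌋ = 68
river: ρ → (-30,51,17)
river: ρ → (17,51,-30)
river: ρ → (-30,9,38)
river: ρ → (38,67,-1)
river: ρ → (-1,67,38)
river: ρ → (38,9,-30)
ρ-cycle length = 6 (tail of 0 descent steps not counted)

6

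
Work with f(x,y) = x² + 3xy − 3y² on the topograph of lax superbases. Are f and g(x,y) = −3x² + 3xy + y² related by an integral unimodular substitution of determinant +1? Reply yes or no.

D₁ = 21, D₂ = 21
river cycle of f (length 2): (-3, 3, 1), (1, 3, -3)
river cycle of g (length 2): (1, 3, -3), (-3, 3, 1)
cycles coincide ⇒ equivalent

yes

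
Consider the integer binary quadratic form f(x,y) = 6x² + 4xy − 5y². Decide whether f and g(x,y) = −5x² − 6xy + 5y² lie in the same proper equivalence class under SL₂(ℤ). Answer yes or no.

D₁ = 136, D₂ = 136
river cycle of f (length 6): (-5, 6, 5), (5, 4, -6), (-6, 8, 3), (3, 10, -3), (-3, 8, 6), (6, 4, -5)
river cycle of g (length 6): (5, 6, -5), (-5, 4, 6), (6, 8, -3), (-3, 10, 3), (3, 8, -6), (-6, 4, 5)
cycles differ ⇒ inequivalent

no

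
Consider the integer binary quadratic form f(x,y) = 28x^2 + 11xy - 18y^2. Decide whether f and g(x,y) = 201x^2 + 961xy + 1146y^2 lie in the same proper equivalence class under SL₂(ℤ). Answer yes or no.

D₁ = 2137, D₂ = 2137
river cycle of f (length 114): (-18, 25, 21), (21, 17, -22), (-22, 27, 16), (16, 37, -12), (-12, 35, 19), (19, 41, -6), (-6, 43, 12), (12, 29, -27), (-27, 25, 14), (14, 31, -21), … (104 more)
river cycle of g (length 114): (28, 11, -18), (-18, 25, 21), (21, 17, -22), (-22, 27, 16), (16, 37, -12), (-12, 35, 19), (19, 41, -6), (-6, 43, 12), (12, 29, -27), (-27, 25, 14), … (104 more)
cycles coincide ⇒ equivalent

yes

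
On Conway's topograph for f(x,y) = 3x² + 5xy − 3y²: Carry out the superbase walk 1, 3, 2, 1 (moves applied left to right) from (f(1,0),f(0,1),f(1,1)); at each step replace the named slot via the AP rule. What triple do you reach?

start (3,-3,5) = (f(1,0),f(0,1),f(1,1))
replace slot 1: 2·((-3)+5) − 3 = 1 → (1,-3,5)
replace slot 3: 2·(1+(-3)) − 5 = -9 → (1,-3,-9)
replace slot 2: 2·(1+(-9)) − (-3) = -13 → (1,-13,-9)
replace slot 1: 2·((-13)+(-9)) − 1 = -45 → (-45,-13,-9)

-45,-13,-9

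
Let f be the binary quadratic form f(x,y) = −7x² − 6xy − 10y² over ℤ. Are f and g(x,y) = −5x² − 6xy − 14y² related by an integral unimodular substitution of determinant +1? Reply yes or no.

D₁ = -244, D₂ = -244
f is negative-definite; reduce −f:
−f: reduced (well bottom): (7,6,10) with a≤c, −a<b≤a
flip sign back: reduced form of f is (-7,-6,-10)
g is negative-definite; reduce −g:
−g: translate: b→-4 (≡6 mod 10), so (5,6,14)→(5,-4,13)
−g: reduced (well bottom): (5,-4,13) with a≤c, −a<b≤a
flip sign back: reduced form of g is (-5,4,-13)
reduced forms (-7, -6, -10) vs (-5, 4, -13) ⇒ inequivalent

no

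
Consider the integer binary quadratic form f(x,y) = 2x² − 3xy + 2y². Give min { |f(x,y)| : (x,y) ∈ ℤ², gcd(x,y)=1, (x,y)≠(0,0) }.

translate: b→1 (≡-3 mod 4), so (2,-3,2)→(2,1,1)
flip: (2,1,1)→(1,-1,2)
translate: b→1 (≡-1 mod 2), so (1,-1,2)→(1,1,2)
reduced (well bottom): (1,1,2) with a≤c, −a<b≤a
well minimum = a = 1

1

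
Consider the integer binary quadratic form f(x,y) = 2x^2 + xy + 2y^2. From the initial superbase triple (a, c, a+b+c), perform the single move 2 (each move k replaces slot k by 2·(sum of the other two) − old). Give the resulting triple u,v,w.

start (2,2,5) = (f(1,0),f(0,1),f(1,1))
replace slot 2: 2·(2+5) − 2 = 12 → (2,12,5)

2,12,5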